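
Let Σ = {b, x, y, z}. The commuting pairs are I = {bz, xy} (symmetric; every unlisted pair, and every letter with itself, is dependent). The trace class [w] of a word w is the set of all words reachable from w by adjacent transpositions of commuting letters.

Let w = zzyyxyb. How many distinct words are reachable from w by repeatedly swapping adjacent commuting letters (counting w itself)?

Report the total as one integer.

4

#0=z has no predecessor
#1=z depends on [0:z]
#2=y depends on [1:z]
#3=y depends on [2:y]
#4=x depends on [1:z]
#5=y depends on [3:y]
#6=b depends on [4:x, 5:y]
sources: [0:z]
N(rest) = Σ N(rest − s) over sources s of rest; N(one piece) = 1:
  size 1 → [6]=1
  size 2 → [4,6]=1  [5,6]=1
  size 3 → [3,5,6]=1  [4,5,6]=2
  size 4 → [2,3,5,6]=1  [3,4,5,6]=3
  size 5 → [2,3,4,5,6]=4
  first=0(z) contributes 4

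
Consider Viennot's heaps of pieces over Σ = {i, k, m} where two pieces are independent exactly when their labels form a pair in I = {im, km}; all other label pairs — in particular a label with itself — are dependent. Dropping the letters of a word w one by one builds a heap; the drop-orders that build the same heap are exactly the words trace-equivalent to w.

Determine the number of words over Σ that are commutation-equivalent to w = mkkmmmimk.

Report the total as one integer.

126

drop 0:m onto floor
drop 1:k onto floor
drop 2:k onto {1:k}
drop 3:m onto {0:m}
drop 4:m onto {3:m}
drop 5:m onto {4:m}
drop 6:i onto {2:k}
drop 7:m onto {5:m}
drop 8:k onto {6:i}
ground layer = {0:m, 1:k}
drop-orders for the pieces not yet dropped (sum over which currently-grounded one goes next):
  1 to go: {7} 1  {8} 1
  2 to go: {5,7} 1  {6,8} 1  {7,8} 2
  3 to go: {2,6,8} 1  {4,5,7} 1  {5,7,8} 3  {6,7,8} 3
  4 to go: {1,2,6,8} 1  {2,6,7,8} 4  {3,4,5,7} 1  {4,5,7,8} 4  {5,6,7,8} 6
  5 to go: {0,3,4,5,7} 1  {1,2,6,7,8} 5  {2,5,6,7,8} 10  {3,4,5,7,8} 5  {4,5,6,7,8} 10
  6 to go: {0,3,4,5,7,8} 6  {1,2,5,6,7,8} 15  {2,4,5,6,7,8} 20  {3,4,5,6,7,8} 15
  7 to go: {0,3,4,5,6,7,8} 21  {1,2,4,5,6,7,8} 35  {2,3,4,5,6,7,8} 35
  if 0:m drops first: 70 orders
  if 1:k drops first: 56 orders
heap linearizations: 126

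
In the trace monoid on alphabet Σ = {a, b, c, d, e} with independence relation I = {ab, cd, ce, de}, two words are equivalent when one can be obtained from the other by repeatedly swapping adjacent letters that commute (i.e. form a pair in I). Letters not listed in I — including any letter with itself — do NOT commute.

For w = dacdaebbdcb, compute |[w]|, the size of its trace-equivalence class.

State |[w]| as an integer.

4

#0=d has no predecessor
#1=a depends on [0:d]
#2=c depends on [1:a]
#3=d depends on [1:a]
#4=a depends on [2:c, 3:d]
#5=e depends on [4:a]
#6=b depends on [5:e]
#7=b depends on [6:b]
#8=d depends on [7:b]
#9=c depends on [7:b]
#10=b depends on [8:d, 9:c]
sources: [0:d]
N(rest) = Σ N(rest − s) over sources s of rest; N(one piece) = 1:
  size 1 → [10]=1
  size 2 → [8,10]=1  [9,10]=1
  size 3 → [8,9,10]=2
  size 4 → [7,8,9,10]=2
  size 5 → [6,7,8,9,10]=2
  size 6 → [5,6,7,8,9,10]=2
  size 7 → [4,5,6,7,8,9,10]=2
  size 8 → [2,4,5,6,7,8,9,10]=2  [3,4,5,6,7,8,9,10]=2
  size 9 → [2,3,4,5,6,7,8,9,10]=4
  first=0(d) contributes 4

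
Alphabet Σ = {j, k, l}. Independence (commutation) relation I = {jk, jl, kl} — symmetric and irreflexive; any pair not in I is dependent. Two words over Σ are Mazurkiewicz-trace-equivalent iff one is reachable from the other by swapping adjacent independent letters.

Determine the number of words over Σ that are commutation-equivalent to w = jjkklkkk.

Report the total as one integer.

168

0(j) covers ∅
1(j) covers 0:j
2(k) covers ∅
3(k) covers 2:k
4(l) covers ∅
5(k) covers 3:k
6(k) covers 5:k
7(k) covers 6:k
floor of heap: 0:j, 2:k, 4:l
completions by unplaced set U, small U first (add the entries for U minus each lowest piece of U):
  |U|=1: {1}:1  {4}:1  {7}:1
  |U|=2: {0,1}:1  {1,4}:2  {1,7}:2  {4,7}:2  {6,7}:1
  |U|=3: {0,1,4}:3  {0,1,7}:3  {1,4,7}:6  {1,6,7}:3  {4,6,7}:3  {5,6,7}:1
  |U|=4: {0,1,4,7}:12  {0,1,6,7}:6  {1,4,6,7}:12  {1,5,6,7}:4  {3,5,6,7}:1  {4,5,6,7}:4
  |U|=5: {0,1,4,6,7}:30  {0,1,5,6,7}:10  {1,3,5,6,7}:5  {1,4,5,6,7}:20  {2,3,5,6,7}:1  {3,4,5,6,7}:5
  |U|=6: {0,1,3,5,6,7}:15  {0,1,4,5,6,7}:60  {1,2,3,5,6,7}:6  {1,3,4,5,6,7}:30  {2,3,4,5,6,7}:6
  start at 0(j): 42
  start at 2(k): 105
  start at 4(l): 21
sum over floor = 168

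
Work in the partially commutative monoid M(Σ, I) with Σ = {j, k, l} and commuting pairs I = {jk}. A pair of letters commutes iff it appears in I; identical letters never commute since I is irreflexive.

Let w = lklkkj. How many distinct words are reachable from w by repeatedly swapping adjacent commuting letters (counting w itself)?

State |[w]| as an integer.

3

0(l) covers ∅
1(k) covers 0:l
2(l) covers 1:k
3(k) covers 2:l
4(k) covers 3:k
5(j) covers 2:l
floor of heap: 0:l
completions by unplaced set U, small U first (add the entries for U minus each lowest piece of U):
  |U|=1: {4}:1  {5}:1
  |U|=2: {3,4}:1  {4,5}:2
  |U|=3: {3,4,5}:3
  |U|=4: {2,3,4,5}:3
  start at 0(l): 3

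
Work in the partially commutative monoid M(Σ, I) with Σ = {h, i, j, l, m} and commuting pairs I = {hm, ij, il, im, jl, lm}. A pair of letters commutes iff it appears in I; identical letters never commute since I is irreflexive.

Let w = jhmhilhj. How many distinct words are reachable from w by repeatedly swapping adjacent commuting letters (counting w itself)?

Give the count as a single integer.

12

drop 0:j onto floor
drop 1:h onto {0:j}
drop 2:m onto {0:j}
drop 3:h onto {1:h}
drop 4:i onto {3:h}
drop 5:l onto {3:h}
drop 6:h onto {4:i, 5:l}
drop 7:j onto {2:m, 6:h}
ground layer = {0:j}
drop-orders for the pieces not yet dropped (sum over which currently-grounded one goes next):
  1 to go: {7} 1
  2 to go: {2,7} 1  {6,7} 1
  3 to go: {2,6,7} 2  {4,6,7} 1  {5,6,7} 1
  4 to go: {2,4,6,7} 3  {2,5,6,7} 3  {4,5,6,7} 2
  5 to go: {2,4,5,6,7} 8  {3,4,5,6,7} 2
  6 to go: {1,3,4,5,6,7} 2  {2,3,4,5,6,7} 10
  if 0:j drops first: 12 orders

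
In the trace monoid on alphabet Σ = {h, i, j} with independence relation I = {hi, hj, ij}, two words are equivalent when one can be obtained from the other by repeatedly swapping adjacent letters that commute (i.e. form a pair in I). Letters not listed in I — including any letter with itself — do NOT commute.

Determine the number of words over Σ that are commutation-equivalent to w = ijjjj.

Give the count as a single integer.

5

drop 0:i onto floor
drop 1:j onto floor
drop 2:j onto {1:j}
drop 3:j onto {2:j}
drop 4:j onto {3:j}
ground layer = {0:i, 1:j}
drop-orders for the pieces not yet dropped (sum over which currently-grounded one goes next):
  1 to go: {0} 1  {4} 1
  2 to go: {0,4} 2  {3,4} 1
  3 to go: {0,3,4} 3  {2,3,4} 1
  if 0:i drops first: 1 orders
  if 1:j drops first: 4 orders
heap linearizations: 5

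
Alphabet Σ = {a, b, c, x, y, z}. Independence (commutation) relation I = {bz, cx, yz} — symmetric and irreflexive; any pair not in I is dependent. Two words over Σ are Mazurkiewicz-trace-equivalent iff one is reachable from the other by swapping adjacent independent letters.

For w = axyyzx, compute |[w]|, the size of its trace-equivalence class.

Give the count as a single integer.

3

#0=a has no predecessor
#1=x depends on [0:a]
#2=y depends on [1:x]
#3=y depends on [2:y]
#4=z depends on [1:x]
#5=x depends on [3:y, 4:z]
sources: [0:a]
N(rest) = Σ N(rest − s) over sources s of rest; N(one piece) = 1:
  size 1 → [5]=1
  size 2 → [3,5]=1  [4,5]=1
  size 3 → [2,3,5]=1  [3,4,5]=2
  size 4 → [2,3,4,5]=3
  first=0(a) contributes 3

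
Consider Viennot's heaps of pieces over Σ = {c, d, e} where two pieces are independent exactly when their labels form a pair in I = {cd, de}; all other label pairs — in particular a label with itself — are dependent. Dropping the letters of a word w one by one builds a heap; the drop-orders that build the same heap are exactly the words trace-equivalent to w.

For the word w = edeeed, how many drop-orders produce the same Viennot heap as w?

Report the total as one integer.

15

#0=e has no predecessor
#1=d has no predecessor
#2=e depends on [0:e]
#3=e depends on [2:e]
#4=e depends on [3:e]
#5=d depends on [1:d]
sources: [0:e, 1:d]
N(rest) = Σ N(rest − s) over sources s of rest; N(one piece) = 1:
  size 1 → [4]=1  [5]=1
  size 2 → [1,5]=1  [3,4]=1  [4,5]=2
  size 3 → [1,4,5]=3  [2,3,4]=1  [3,4,5]=3
  size 4 → [0,2,3,4]=1  [1,3,4,5]=6  [2,3,4,5]=4
  first=0(e) contributes 10
  first=1(d) contributes 5
|[w]| = 15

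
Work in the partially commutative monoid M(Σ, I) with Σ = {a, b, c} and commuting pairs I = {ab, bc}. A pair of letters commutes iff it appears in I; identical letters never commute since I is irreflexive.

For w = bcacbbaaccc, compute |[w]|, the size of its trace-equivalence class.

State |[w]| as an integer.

165

piece 0:b — minimal
piece 1:c — minimal
piece 2:a rests on {1:c}
piece 3:c rests on {2:a}
piece 4:b rests on {0:b}
piece 5:b rests on {4:b}
piece 6:a rests on {3:c}
piece 7:a rests on {6:a}
piece 8:c rests on {7:a}
piece 9:c rests on {8:c}
piece 10:c rests on {9:c}
minimal pieces: {0:b, 1:c}
ways to finish when only these pieces remain (= sum over removing one remaining piece with nothing left below it):
  1 left: {5}→1  {10}→1
  2 left: {4,5}→1  {5,10}→2  {9,10}→1
  3 left: {0,4,5}→1  {4,5,10}→3  {5,9,10}→3  {8,9,10}→1
  4 left: {0,4,5,10}→4  {4,5,9,10}→6  {5,8,9,10}→4  {7,8,9,10}→1
  5 left: {0,4,5,9,10}→10  {4,5,8,9,10}→10  {5,7,8,9,10}→5  {6,7,8,9,10}→1
  6 left: {0,4,5,8,9,10}→20  {3,6,7,8,9,10}→1  {4,5,7,8,9,10}→15  {5,6,7,8,9,10}→6
  7 left: {0,4,5,7,8,9,10}→35  {2,3,6,7,8,9,10}→1  {3,5,6,7,8,9,10}→7  {4,5,6,7,8,9,10}→21
  8 left: {0,4,5,6,7,8,9,10}→56  {1,2,3,6,7,8,9,10}→1  {2,3,5,6,7,8,9,10}→8  {3,4,5,6,7,8,9,10}→28
  9 left: {0,3,4,5,6,7,8,9,10}→84  {1,2,3,5,6,7,8,9,10}→9  {2,3,4,5,6,7,8,9,10}→36
  placing 0:b first → 45 extensions
  placing 1:c first → 120 extensions
total linear extensions = 165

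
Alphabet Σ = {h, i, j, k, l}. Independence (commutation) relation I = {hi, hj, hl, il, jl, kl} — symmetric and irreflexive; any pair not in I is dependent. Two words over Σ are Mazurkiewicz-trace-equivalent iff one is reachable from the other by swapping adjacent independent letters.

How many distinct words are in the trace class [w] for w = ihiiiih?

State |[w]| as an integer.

21

piece 0:i — minimal
piece 1:h — minimal
piece 2:i rests on {0:i}
piece 3:i rests on {2:i}
piece 4:i rests on {3:i}
piece 5:i rests on {4:i}
piece 6:h rests on {1:h}
minimal pieces: {0:i, 1:h}
ways to finish when only these pieces remain (= sum over removing one remaining piece with nothing left below it):
  1 left: {5}→1  {6}→1
  2 left: {1,6}→1  {4,5}→1  {5,6}→2
  3 left: {1,5,6}→3  {3,4,5}→1  {4,5,6}→3
  4 left: {1,4,5,6}→6  {2,3,4,5}→1  {3,4,5,6}→4
  5 left: {0,2,3,4,5}→1  {1,3,4,5,6}→10  {2,3,4,5,6}→5
  placing 0:i first → 15 extensions
  placing 1:h first → 6 extensions
total linear extensions = 21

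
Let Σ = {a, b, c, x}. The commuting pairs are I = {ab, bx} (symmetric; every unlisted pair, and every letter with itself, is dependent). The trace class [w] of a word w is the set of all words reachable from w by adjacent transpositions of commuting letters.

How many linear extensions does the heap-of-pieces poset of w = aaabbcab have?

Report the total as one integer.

20

0(a) covers ∅
1(a) covers 0:a
2(a) covers 1:a
3(b) covers ∅
4(b) covers 3:b
5(c) covers 2:a, 4:b
6(a) covers 5:c
7(b) covers 5:c
floor of heap: 0:a, 3:b
completions by unplaced set U, small U first (add the entries for U minus each lowest piece of U):
  |U|=1: {6}:1  {7}:1
  |U|=2: {6,7}:2
  |U|=3: {5,6,7}:2
  |U|=4: {2,5,6,7}:2  {4,5,6,7}:2
  |U|=5: {1,2,5,6,7}:2  {2,4,5,6,7}:4  {3,4,5,6,7}:2
  |U|=6: {0,1,2,5,6,7}:2  {1,2,4,5,6,7}:6  {2,3,4,5,6,7}:6
  start at 0(a): 12
  start at 3(b): 8
sum over floor = 20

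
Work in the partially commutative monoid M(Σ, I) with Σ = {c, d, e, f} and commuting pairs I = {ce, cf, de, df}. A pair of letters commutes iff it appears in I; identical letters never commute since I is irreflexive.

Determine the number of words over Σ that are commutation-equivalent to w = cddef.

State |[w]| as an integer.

10

0(c) covers ∅
1(d) covers 0:c
2(d) covers 1:d
3(e) covers ∅
4(f) covers 3:e
floor of heap: 0:c, 3:e
completions by unplaced set U, small U first (add the entries for U minus each lowest piece of U):
  |U|=1: {2}:1  {4}:1
  |U|=2: {1,2}:1  {2,4}:2  {3,4}:1
  |U|=3: {0,1,2}:1  {1,2,4}:3  {2,3,4}:3
  start at 0(c): 6
  start at 3(e): 4
sum over floor = 10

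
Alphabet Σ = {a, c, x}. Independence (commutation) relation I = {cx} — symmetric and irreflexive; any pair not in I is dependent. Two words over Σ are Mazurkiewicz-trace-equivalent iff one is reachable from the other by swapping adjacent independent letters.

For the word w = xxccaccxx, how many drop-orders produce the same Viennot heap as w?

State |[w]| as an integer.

piece 0:x — minimal
piece 1:x rests on {0:x}
piece 2:c — minimal
piece 3:c rests on {2:c}
piece 4:a rests on {1:x, 3:c}
piece 5:c rests on {4:a}
piece 6:c rests on {5:c}
piece 7:x rests on {4:a}
piece 8:x rests on {7:x}
minimal pieces: {0:x, 2:c}
ways to finish when only these pieces remain (= sum over removing one remaining piece with nothing left below it):
  1 left: {6}→1  {8}→1
  2 left: {5,6}→1  {6,8}→2  {7,8}→1
  3 left: {5,6,8}→3  {6,7,8}→3
  4 left: {5,6,7,8}→6
  5 left: {4,5,6,7,8}→6
  6 left: {1,4,5,6,7,8}→6  {3,4,5,6,7,8}→6
  7 left: {0,1,4,5,6,7,8}→6  {1,3,4,5,6,7,8}→12  {2,3,4,5,6,7,8}→6
  placing 0:x first → 18 extensions
  placing 2:c first → 18 extensions
total linear extensions = 36

36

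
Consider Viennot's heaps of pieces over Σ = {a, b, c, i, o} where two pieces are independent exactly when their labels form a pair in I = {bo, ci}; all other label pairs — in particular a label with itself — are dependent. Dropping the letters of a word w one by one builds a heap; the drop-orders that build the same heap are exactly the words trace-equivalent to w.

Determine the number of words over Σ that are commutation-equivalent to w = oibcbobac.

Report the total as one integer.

0(o) covers ∅
1(i) covers 0:o
2(b) covers 1:i
3(c) covers 2:b
4(b) covers 3:c
5(o) covers 3:c
6(b) covers 4:b
7(a) covers 5:o, 6:b
8(c) covers 7:a
floor of heap: 0:o
completions by unplaced set U, small U first (add the entries for U minus each lowest piece of U):
  |U|=1: {8}:1
  |U|=2: {7,8}:1
  |U|=3: {5,7,8}:1  {6,7,8}:1
  |U|=4: {4,6,7,8}:1  {5,6,7,8}:2
  |U|=5: {4,5,6,7,8}:3
  |U|=6: {3,4,5,6,7,8}:3
  |U|=7: {2,3,4,5,6,7,8}:3
  start at 0(o): 3

3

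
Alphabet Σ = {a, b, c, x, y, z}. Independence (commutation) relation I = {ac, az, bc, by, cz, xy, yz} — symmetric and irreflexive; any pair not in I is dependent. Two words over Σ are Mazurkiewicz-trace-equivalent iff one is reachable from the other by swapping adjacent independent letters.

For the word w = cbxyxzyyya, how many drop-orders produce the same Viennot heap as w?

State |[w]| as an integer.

0(c) covers ∅
1(b) covers ∅
2(x) covers 0:c, 1:b
3(y) covers 0:c
4(x) covers 2:x
5(z) covers 4:x
6(y) covers 3:y
7(y) covers 6:y
8(y) covers 7:y
9(a) covers 4:x, 8:y
floor of heap: 0:c, 1:b
completions by unplaced set U, small U first (add the entries for U minus each lowest piece of U):
  |U|=1: {5}:1  {9}:1
  |U|=2: {5,9}:2  {8,9}:1
  |U|=3: {4,5,9}:2  {5,8,9}:3  {7,8,9}:1
  |U|=4: {2,4,5,9}:2  {4,5,8,9}:5  {5,7,8,9}:4  {6,7,8,9}:1
  |U|=5: {1,2,4,5,9}:2  {2,4,5,8,9}:7  {3,6,7,8,9}:1  {4,5,7,8,9}:9  {5,6,7,8,9}:5
  |U|=6: {1,2,4,5,8,9}:9  {2,4,5,7,8,9}:16  {3,5,6,7,8,9}:6  {4,5,6,7,8,9}:14
  |U|=7: {1,2,4,5,7,8,9}:25  {2,4,5,6,7,8,9}:30  {3,4,5,6,7,8,9}:20
  |U|=8: {1,2,4,5,6,7,8,9}:55  {2,3,4,5,6,7,8,9}:50
  start at 0(c): 105
  start at 1(b): 50
sum over floor = 155

155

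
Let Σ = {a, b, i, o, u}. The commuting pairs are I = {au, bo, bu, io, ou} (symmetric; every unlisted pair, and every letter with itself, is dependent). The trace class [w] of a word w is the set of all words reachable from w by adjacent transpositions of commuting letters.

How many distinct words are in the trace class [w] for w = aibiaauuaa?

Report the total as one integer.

15

drop 0:a onto floor
drop 1:i onto {0:a}
drop 2:b onto {1:i}
drop 3:i onto {2:b}
drop 4:a onto {3:i}
drop 5:a onto {4:a}
drop 6:u onto {3:i}
drop 7:u onto {6:u}
drop 8:a onto {5:a}
drop 9:a onto {8:a}
ground layer = {0:a}
drop-orders for the pieces not yet dropped (sum over which currently-grounded one goes next):
  1 to go: {7} 1  {9} 1
  2 to go: {6,7} 1  {7,9} 2  {8,9} 1
  3 to go: {5,8,9} 1  {6,7,9} 3  {7,8,9} 3
  4 to go: {4,5,8,9} 1  {5,7,8,9} 4  {6,7,8,9} 6
  5 to go: {4,5,7,8,9} 5  {5,6,7,8,9} 10
  6 to go: {4,5,6,7,8,9} 15
  7 to go: {3,4,5,6,7,8,9} 15
  8 to go: {2,3,4,5,6,7,8,9} 15
  if 0:a drops first: 15 orders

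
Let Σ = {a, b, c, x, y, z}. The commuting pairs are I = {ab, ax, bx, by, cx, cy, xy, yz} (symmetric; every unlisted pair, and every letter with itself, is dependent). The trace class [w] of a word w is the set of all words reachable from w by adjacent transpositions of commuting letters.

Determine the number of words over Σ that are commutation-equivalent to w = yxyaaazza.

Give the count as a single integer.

6

piece 0:y — minimal
piece 1:x — minimal
piece 2:y rests on {0:y}
piece 3:a rests on {2:y}
piece 4:a rests on {3:a}
piece 5:a rests on {4:a}
piece 6:z rests on {1:x, 5:a}
piece 7:z rests on {6:z}
piece 8:a rests on {7:z}
minimal pieces: {0:y, 1:x}
ways to finish when only these pieces remain (= sum over removing one remaining piece with nothing left below it):
  1 left: {8}→1
  2 left: {7,8}→1
  3 left: {6,7,8}→1
  4 left: {1,6,7,8}→1  {5,6,7,8}→1
  5 left: {1,5,6,7,8}→2  {4,5,6,7,8}→1
  6 left: {1,4,5,6,7,8}→3  {3,4,5,6,7,8}→1
  7 left: {1,3,4,5,6,7,8}→4  {2,3,4,5,6,7,8}→1
  placing 0:y first → 5 extensions
  placing 1:x first → 1 extensions
total linear extensions = 6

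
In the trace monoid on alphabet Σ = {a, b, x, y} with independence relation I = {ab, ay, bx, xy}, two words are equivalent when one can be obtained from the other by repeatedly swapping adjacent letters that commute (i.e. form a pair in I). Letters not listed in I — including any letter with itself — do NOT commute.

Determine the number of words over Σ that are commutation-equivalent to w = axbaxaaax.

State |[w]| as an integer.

piece 0:a — minimal
piece 1:x rests on {0:a}
piece 2:b — minimal
piece 3:a rests on {1:x}
piece 4:x rests on {3:a}
piece 5:a rests on {4:x}
piece 6:a rests on {5:a}
piece 7:a rests on {6:a}
piece 8:x rests on {7:a}
minimal pieces: {0:a, 2:b}
ways to finish when only these pieces remain (= sum over removing one remaining piece with nothing left below it):
  1 left: {2}→1  {8}→1
  2 left: {2,8}→2  {7,8}→1
  3 left: {2,7,8}→3  {6,7,8}→1
  4 left: {2,6,7,8}→4  {5,6,7,8}→1
  5 left: {2,5,6,7,8}→5  {4,5,6,7,8}→1
  6 left: {2,4,5,6,7,8}→6  {3,4,5,6,7,8}→1
  7 left: {1,3,4,5,6,7,8}→1  {2,3,4,5,6,7,8}→7
  placing 0:a first → 8 extensions
  placing 2:b first → 1 extensions
total linear extensions = 9

9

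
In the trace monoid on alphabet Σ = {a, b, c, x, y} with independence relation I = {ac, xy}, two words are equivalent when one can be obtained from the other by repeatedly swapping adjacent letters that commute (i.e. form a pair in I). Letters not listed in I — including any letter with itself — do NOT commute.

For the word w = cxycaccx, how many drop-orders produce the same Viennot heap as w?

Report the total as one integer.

8

drop 0:c onto floor
drop 1:x onto {0:c}
drop 2:y onto {0:c}
drop 3:c onto {1:x, 2:y}
drop 4:a onto {1:x, 2:y}
drop 5:c onto {3:c}
drop 6:c onto {5:c}
drop 7:x onto {4:a, 6:c}
ground layer = {0:c}
drop-orders for the pieces not yet dropped (sum over which currently-grounded one goes next):
  1 to go: {7} 1
  2 to go: {4,7} 1  {6,7} 1
  3 to go: {4,6,7} 2  {5,6,7} 1
  4 to go: {3,5,6,7} 1  {4,5,6,7} 3
  5 to go: {3,4,5,6,7} 4
  6 to go: {1,3,4,5,6,7} 4  {2,3,4,5,6,7} 4
  if 0:c drops first: 8 orders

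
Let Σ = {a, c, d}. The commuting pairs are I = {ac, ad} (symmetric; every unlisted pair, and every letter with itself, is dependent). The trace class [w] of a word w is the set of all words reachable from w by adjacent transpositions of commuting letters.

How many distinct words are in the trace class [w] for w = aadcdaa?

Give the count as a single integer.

35

piece 0:a — minimal
piece 1:a rests on {0:a}
piece 2:d — minimal
piece 3:c rests on {2:d}
piece 4:d rests on {3:c}
piece 5:a rests on {1:a}
piece 6:a rests on {5:a}
minimal pieces: {0:a, 2:d}
ways to finish when only these pieces remain (= sum over removing one remaining piece with nothing left below it):
  1 left: {4}→1  {6}→1
  2 left: {3,4}→1  {4,6}→2  {5,6}→1
  3 left: {1,5,6}→1  {2,3,4}→1  {3,4,6}→3  {4,5,6}→3
  4 left: {0,1,5,6}→1  {1,4,5,6}→4  {2,3,4,6}→4  {3,4,5,6}→6
  5 left: {0,1,4,5,6}→5  {1,3,4,5,6}→10  {2,3,4,5,6}→10
  placing 0:a first → 20 extensions
  placing 2:d first → 15 extensions
total linear extensions = 35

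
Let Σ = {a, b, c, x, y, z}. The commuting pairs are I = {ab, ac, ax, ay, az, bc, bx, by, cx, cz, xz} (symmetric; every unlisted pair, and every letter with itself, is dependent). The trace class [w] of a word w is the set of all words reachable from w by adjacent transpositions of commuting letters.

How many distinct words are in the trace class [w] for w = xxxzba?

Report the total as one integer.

60

0(x) covers ∅
1(x) covers 0:x
2(x) covers 1:x
3(z) covers ∅
4(b) covers 3:z
5(a) covers ∅
floor of heap: 0:x, 3:z, 5:a
completions by unplaced set U, small U first (add the entries for U minus each lowest piece of U):
  |U|=1: {2}:1  {4}:1  {5}:1
  |U|=2: {1,2}:1  {2,4}:2  {2,5}:2  {3,4}:1  {4,5}:2
  |U|=3: {0,1,2}:1  {1,2,4}:3  {1,2,5}:3  {2,3,4}:3  {2,4,5}:6  {3,4,5}:3
  |U|=4: {0,1,2,4}:4  {0,1,2,5}:4  {1,2,3,4}:6  {1,2,4,5}:12  {2,3,4,5}:12
  start at 0(x): 30
  start at 3(z): 20
  start at 5(a): 10
sum over floor = 60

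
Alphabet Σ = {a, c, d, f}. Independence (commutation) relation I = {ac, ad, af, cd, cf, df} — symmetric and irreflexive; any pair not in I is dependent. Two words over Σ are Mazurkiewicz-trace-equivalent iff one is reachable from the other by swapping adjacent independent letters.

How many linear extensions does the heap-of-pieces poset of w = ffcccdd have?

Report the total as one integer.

210

0(f) covers ∅
1(f) covers 0:f
2(c) covers ∅
3(c) covers 2:c
4(c) covers 3:c
5(d) covers ∅
6(d) covers 5:d
floor of heap: 0:f, 2:c, 5:d
completions by unplaced set U, small U first (add the entries for U minus each lowest piece of U):
  |U|=1: {1}:1  {4}:1  {6}:1
  |U|=2: {0,1}:1  {1,4}:2  {1,6}:2  {3,4}:1  {4,6}:2  {5,6}:1
  |U|=3: {0,1,4}:3  {0,1,6}:3  {1,3,4}:3  {1,4,6}:6  {1,5,6}:3  {2,3,4}:1  {3,4,6}:3  {4,5,6}:3
  |U|=4: {0,1,3,4}:6  {0,1,4,6}:12  {0,1,5,6}:6  {1,2,3,4}:4  {1,3,4,6}:12  {1,4,5,6}:12  {2,3,4,6}:4  {3,4,5,6}:6
  |U|=5: {0,1,2,3,4}:10  {0,1,3,4,6}:30  {0,1,4,5,6}:30  {1,2,3,4,6}:20  {1,3,4,5,6}:30  {2,3,4,5,6}:10
  start at 0(f): 60
  start at 2(c): 90
  start at 5(d): 60
sum over floor = 210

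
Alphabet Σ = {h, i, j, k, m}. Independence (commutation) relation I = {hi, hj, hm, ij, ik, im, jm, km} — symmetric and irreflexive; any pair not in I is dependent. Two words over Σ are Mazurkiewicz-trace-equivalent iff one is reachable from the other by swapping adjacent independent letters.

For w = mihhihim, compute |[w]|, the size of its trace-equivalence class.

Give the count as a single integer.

560

0(m) covers ∅
1(i) covers ∅
2(h) covers ∅
3(h) covers 2:h
4(i) covers 1:i
5(h) covers 3:h
6(i) covers 4:i
7(m) covers 0:m
floor of heap: 0:m, 1:i, 2:h
completions by unplaced set U, small U first (add the entries for U minus each lowest piece of U):
  |U|=1: {5}:1  {6}:1  {7}:1
  |U|=2: {0,7}:1  {3,5}:1  {4,6}:1  {5,6}:2  {5,7}:2  {6,7}:2
  |U|=3: {0,5,7}:3  {0,6,7}:3  {1,4,6}:1  {2,3,5}:1  {3,5,6}:3  {3,5,7}:3  {4,5,6}:3  {4,6,7}:3  {5,6,7}:6
  |U|=4: {0,3,5,7}:6  {0,4,6,7}:6  {0,5,6,7}:12  {1,4,5,6}:4  {1,4,6,7}:4  {2,3,5,6}:4  {2,3,5,7}:4  {3,4,5,6}:6  {3,5,6,7}:12  {4,5,6,7}:12
  |U|=5: {0,1,4,6,7}:10  {0,2,3,5,7}:10  {0,3,5,6,7}:30  {0,4,5,6,7}:30  {1,3,4,5,6}:10  {1,4,5,6,7}:20  {2,3,4,5,6}:10  {2,3,5,6,7}:20  {3,4,5,6,7}:30
  |U|=6: {0,1,4,5,6,7}:60  {0,2,3,5,6,7}:60  {0,3,4,5,6,7}:90  {1,2,3,4,5,6}:20  {1,3,4,5,6,7}:60  {2,3,4,5,6,7}:60
  start at 0(m): 140
  start at 1(i): 210
  start at 2(h): 210
sum over floor = 560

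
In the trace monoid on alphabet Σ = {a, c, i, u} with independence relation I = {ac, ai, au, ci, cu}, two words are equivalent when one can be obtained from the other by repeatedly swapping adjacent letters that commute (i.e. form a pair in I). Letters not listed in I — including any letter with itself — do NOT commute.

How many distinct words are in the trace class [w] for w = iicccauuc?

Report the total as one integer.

630

0(i) covers ∅
1(i) covers 0:i
2(c) covers ∅
3(c) covers 2:c
4(c) covers 3:c
5(a) covers ∅
6(u) covers 1:i
7(u) covers 6:u
8(c) covers 4:c
floor of heap: 0:i, 2:c, 5:a
completions by unplaced set U, small U first (add the entries for U minus each lowest piece of U):
  |U|=1: {5}:1  {7}:1  {8}:1
  |U|=2: {4,8}:1  {5,7}:2  {5,8}:2  {6,7}:1  {7,8}:2
  |U|=3: {1,6,7}:1  {3,4,8}:1  {4,5,8}:3  {4,7,8}:3  {5,6,7}:3  {5,7,8}:6  {6,7,8}:3
  |U|=4: {0,1,6,7}:1  {1,5,6,7}:4  {1,6,7,8}:4  {2,3,4,8}:1  {3,4,5,8}:4  {3,4,7,8}:4  {4,5,7,8}:12  {4,6,7,8}:6  {5,6,7,8}:12
  |U|=5: {0,1,5,6,7}:5  {0,1,6,7,8}:5  {1,4,6,7,8}:10  {1,5,6,7,8}:20  {2,3,4,5,8}:5  {2,3,4,7,8}:5  {3,4,5,7,8}:20  {3,4,6,7,8}:10  {4,5,6,7,8}:30
  |U|=6: {0,1,4,6,7,8}:15  {0,1,5,6,7,8}:30  {1,3,4,6,7,8}:20  {1,4,5,6,7,8}:60  {2,3,4,5,7,8}:30  {2,3,4,6,7,8}:15  {3,4,5,6,7,8}:60
  |U|=7: {0,1,3,4,6,7,8}:35  {0,1,4,5,6,7,8}:105  {1,2,3,4,6,7,8}:35  {1,3,4,5,6,7,8}:140  {2,3,4,5,6,7,8}:105
  start at 0(i): 280
  start at 2(c): 280
  start at 5(a): 70
sum over floor = 630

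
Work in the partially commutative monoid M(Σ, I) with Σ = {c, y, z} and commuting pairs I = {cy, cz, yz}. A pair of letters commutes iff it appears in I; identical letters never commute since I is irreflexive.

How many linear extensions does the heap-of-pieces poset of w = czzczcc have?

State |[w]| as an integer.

35

#0=c has no predecessor
#1=z has no predecessor
#2=z depends on [1:z]
#3=c depends on [0:c]
#4=z depends on [2:z]
#5=c depends on [3:c]
#6=c depends on [5:c]
sources: [0:c, 1:z]
N(rest) = Σ N(rest − s) over sources s of rest; N(one piece) = 1:
  size 1 → [4]=1  [6]=1
  size 2 → [2,4]=1  [4,6]=2  [5,6]=1
  size 3 → [1,2,4]=1  [2,4,6]=3  [3,5,6]=1  [4,5,6]=3
  size 4 → [0,3,5,6]=1  [1,2,4,6]=4  [2,4,5,6]=6  [3,4,5,6]=4
  size 5 → [0,3,4,5,6]=5  [1,2,4,5,6]=10  [2,3,4,5,6]=10
  first=0(c) contributes 20
  first=1(z) contributes 15
|[w]| = 35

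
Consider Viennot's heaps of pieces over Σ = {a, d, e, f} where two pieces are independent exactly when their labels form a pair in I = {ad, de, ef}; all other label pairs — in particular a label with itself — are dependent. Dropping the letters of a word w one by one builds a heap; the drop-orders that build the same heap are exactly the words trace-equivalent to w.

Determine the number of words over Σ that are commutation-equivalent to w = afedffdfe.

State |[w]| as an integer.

0(a) covers ∅
1(f) covers 0:a
2(e) covers 0:a
3(d) covers 1:f
4(f) covers 3:d
5(f) covers 4:f
6(d) covers 5:f
7(f) covers 6:d
8(e) covers 2:e
floor of heap: 0:a
completions by unplaced set U, small U first (add the entries for U minus each lowest piece of U):
  |U|=1: {7}:1  {8}:1
  |U|=2: {2,8}:1  {6,7}:1  {7,8}:2
  |U|=3: {2,7,8}:3  {5,6,7}:1  {6,7,8}:3
  |U|=4: {2,6,7,8}:6  {4,5,6,7}:1  {5,6,7,8}:4
  |U|=5: {2,5,6,7,8}:10  {3,4,5,6,7}:1  {4,5,6,7,8}:5
  |U|=6: {1,3,4,5,6,7}:1  {2,4,5,6,7,8}:15  {3,4,5,6,7,8}:6
  |U|=7: {1,3,4,5,6,7,8}:7  {2,3,4,5,6,7,8}:21
  start at 0(a): 28

28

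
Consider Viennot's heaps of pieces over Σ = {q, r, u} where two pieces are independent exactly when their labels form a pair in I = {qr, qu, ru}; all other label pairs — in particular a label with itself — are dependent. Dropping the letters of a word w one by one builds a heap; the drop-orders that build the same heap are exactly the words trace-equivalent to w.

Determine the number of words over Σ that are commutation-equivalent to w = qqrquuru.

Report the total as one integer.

560

#0=q has no predecessor
#1=q depends on [0:q]
#2=r has no predecessor
#3=q depends on [1:q]
#4=u has no predecessor
#5=u depends on [4:u]
#6=r depends on [2:r]
#7=u depends on [5:u]
sources: [0:q, 2:r, 4:u]
N(rest) = Σ N(rest − s) over sources s of rest; N(one piece) = 1:
  size 1 → [3]=1  [6]=1  [7]=1
  size 2 → [1,3]=1  [2,6]=1  [3,6]=2  [3,7]=2  [5,7]=1  [6,7]=2
  size 3 → [0,1,3]=1  [1,3,6]=3  [1,3,7]=3  [2,3,6]=3  [2,6,7]=3  [3,5,7]=3  [3,6,7]=6  [4,5,7]=1  [5,6,7]=3
  size 4 → [0,1,3,6]=4  [0,1,3,7]=4  [1,2,3,6]=6  [1,3,5,7]=6  [1,3,6,7]=12  [2,3,6,7]=12  [2,5,6,7]=6  [3,4,5,7]=4  [3,5,6,7]=12  [4,5,6,7]=4
  size 5 → [0,1,2,3,6]=10  [0,1,3,5,7]=10  [0,1,3,6,7]=20  [1,2,3,6,7]=30  [1,3,4,5,7]=10  [1,3,5,6,7]=30  [2,3,5,6,7]=30  [2,4,5,6,7]=10  [3,4,5,6,7]=20
  size 6 → [0,1,2,3,6,7]=60  [0,1,3,4,5,7]=20  [0,1,3,5,6,7]=60  [1,2,3,5,6,7]=90  [1,3,4,5,6,7]=60  [2,3,4,5,6,7]=60
  first=0(q) contributes 210
  first=2(r) contributes 140
  first=4(u) contributes 210
|[w]| = 560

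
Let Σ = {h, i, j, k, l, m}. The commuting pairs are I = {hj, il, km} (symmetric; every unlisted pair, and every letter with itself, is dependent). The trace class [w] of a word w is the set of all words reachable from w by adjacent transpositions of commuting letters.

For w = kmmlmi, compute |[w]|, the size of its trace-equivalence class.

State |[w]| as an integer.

0(k) covers ∅
1(m) covers ∅
2(m) covers 1:m
3(l) covers 0:k, 2:m
4(m) covers 3:l
5(i) covers 4:m
floor of heap: 0:k, 1:m
completions by unplaced set U, small U first (add the entries for U minus each lowest piece of U):
  |U|=1: {5}:1
  |U|=2: {4,5}:1
  |U|=3: {3,4,5}:1
  |U|=4: {0,3,4,5}:1  {2,3,4,5}:1
  start at 0(k): 1
  start at 1(m): 2
sum over floor = 3

3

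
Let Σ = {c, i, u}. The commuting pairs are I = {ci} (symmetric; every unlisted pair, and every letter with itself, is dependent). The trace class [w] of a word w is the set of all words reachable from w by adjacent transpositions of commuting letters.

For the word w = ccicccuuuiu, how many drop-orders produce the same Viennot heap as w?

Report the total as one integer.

6

0(c) covers ∅
1(c) covers 0:c
2(i) covers ∅
3(c) covers 1:c
4(c) covers 3:c
5(c) covers 4:c
6(u) covers 2:i, 5:c
7(u) covers 6:u
8(u) covers 7:u
9(i) covers 8:u
10(u) covers 9:i
floor of heap: 0:c, 2:i
completions by unplaced set U, small U first (add the entries for U minus each lowest piece of U):
  |U|=1: {10}:1
  |U|=2: {9,10}:1
  |U|=3: {8,9,10}:1
  |U|=4: {7,8,9,10}:1
  |U|=5: {6,7,8,9,10}:1
  |U|=6: {2,6,7,8,9,10}:1  {5,6,7,8,9,10}:1
  |U|=7: {2,5,6,7,8,9,10}:2  {4,5,6,7,8,9,10}:1
  |U|=8: {2,4,5,6,7,8,9,10}:3  {3,4,5,6,7,8,9,10}:1
  |U|=9: {1,3,4,5,6,7,8,9,10}:1  {2,3,4,5,6,7,8,9,10}:4
  start at 0(c): 5
  start at 2(i): 1
sum over floor = 6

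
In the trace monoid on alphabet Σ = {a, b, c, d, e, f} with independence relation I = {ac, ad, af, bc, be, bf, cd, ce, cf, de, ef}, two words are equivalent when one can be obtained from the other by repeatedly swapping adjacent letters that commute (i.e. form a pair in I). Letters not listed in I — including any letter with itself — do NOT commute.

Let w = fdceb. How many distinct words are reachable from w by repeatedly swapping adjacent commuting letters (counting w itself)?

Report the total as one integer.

20

0(f) covers ∅
1(d) covers 0:f
2(c) covers ∅
3(e) covers ∅
4(b) covers 1:d
floor of heap: 0:f, 2:c, 3:e
completions by unplaced set U, small U first (add the entries for U minus each lowest piece of U):
  |U|=1: {2}:1  {3}:1  {4}:1
  |U|=2: {1,4}:1  {2,3}:2  {2,4}:2  {3,4}:2
  |U|=3: {0,1,4}:1  {1,2,4}:3  {1,3,4}:3  {2,3,4}:6
  start at 0(f): 12
  start at 2(c): 4
  start at 3(e): 4
sum over floor = 20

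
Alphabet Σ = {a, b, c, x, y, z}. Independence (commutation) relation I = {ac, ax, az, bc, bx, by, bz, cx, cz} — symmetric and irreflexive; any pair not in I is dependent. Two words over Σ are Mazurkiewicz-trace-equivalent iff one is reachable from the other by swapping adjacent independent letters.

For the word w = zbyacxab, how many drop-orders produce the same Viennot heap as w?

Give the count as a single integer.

0(z) covers ∅
1(b) covers ∅
2(y) covers 0:z
3(a) covers 1:b, 2:y
4(c) covers 2:y
5(x) covers 2:y
6(a) covers 3:a
7(b) covers 6:a
floor of heap: 0:z, 1:b
completions by unplaced set U, small U first (add the entries for U minus each lowest piece of U):
  |U|=1: {4}:1  {5}:1  {7}:1
  |U|=2: {4,5}:2  {4,7}:2  {5,7}:2  {6,7}:1
  |U|=3: {3,6,7}:1  {4,5,7}:6  {4,6,7}:3  {5,6,7}:3
  |U|=4: {1,3,6,7}:1  {3,4,6,7}:4  {3,5,6,7}:4  {4,5,6,7}:12
  |U|=5: {1,3,4,6,7}:5  {1,3,5,6,7}:5  {3,4,5,6,7}:20
  |U|=6: {1,3,4,5,6,7}:30  {2,3,4,5,6,7}:20
  start at 0(z): 50
  start at 1(b): 20
sum over floor = 70

70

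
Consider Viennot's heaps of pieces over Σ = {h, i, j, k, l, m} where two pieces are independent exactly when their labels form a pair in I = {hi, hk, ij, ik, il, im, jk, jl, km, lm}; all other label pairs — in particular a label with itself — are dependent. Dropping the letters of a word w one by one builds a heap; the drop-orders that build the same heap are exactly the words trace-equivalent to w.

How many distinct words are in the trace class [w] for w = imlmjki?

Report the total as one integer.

drop 0:i onto floor
drop 1:m onto floor
drop 2:l onto floor
drop 3:m onto {1:m}
drop 4:j onto {3:m}
drop 5:k onto {2:l}
drop 6:i onto {0:i}
ground layer = {0:i, 1:m, 2:l}
drop-orders for the pieces not yet dropped (sum over which currently-grounded one goes next):
  1 to go: {4} 1  {5} 1  {6} 1
  2 to go: {0,6} 1  {2,5} 1  {3,4} 1  {4,5} 2  {4,6} 2  {5,6} 2
  3 to go: {0,4,6} 3  {0,5,6} 3  {1,3,4} 1  {2,4,5} 3  {2,5,6} 3  {3,4,5} 3  {3,4,6} 3  {4,5,6} 6
  4 to go: {0,2,5,6} 6  {0,3,4,6} 6  {0,4,5,6} 12  {1,3,4,5} 4  {1,3,4,6} 4  {2,3,4,5} 6  {2,4,5,6} 12  {3,4,5,6} 12
  5 to go: {0,1,3,4,6} 10  {0,2,4,5,6} 30  {0,3,4,5,6} 30  {1,2,3,4,5} 10  {1,3,4,5,6} 20  {2,3,4,5,6} 30
  if 0:i drops first: 60 orders
  if 1:m drops first: 90 orders
  if 2:l drops first: 60 orders
heap linearizations: 210

210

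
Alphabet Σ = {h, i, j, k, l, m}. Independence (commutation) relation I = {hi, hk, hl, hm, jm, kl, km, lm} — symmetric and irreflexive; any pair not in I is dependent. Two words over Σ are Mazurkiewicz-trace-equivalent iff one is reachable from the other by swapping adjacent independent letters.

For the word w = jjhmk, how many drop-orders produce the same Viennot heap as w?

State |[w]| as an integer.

#0=j has no predecessor
#1=j depends on [0:j]
#2=h depends on [1:j]
#3=m has no predecessor
#4=k depends on [1:j]
sources: [0:j, 3:m]
N(rest) = Σ N(rest − s) over sources s of rest; N(one piece) = 1:
  size 1 → [2]=1  [3]=1  [4]=1
  size 2 → [2,3]=2  [2,4]=2  [3,4]=2
  size 3 → [1,2,4]=2  [2,3,4]=6
  first=0(j) contributes 8
  first=3(m) contributes 2
|[w]| = 10

10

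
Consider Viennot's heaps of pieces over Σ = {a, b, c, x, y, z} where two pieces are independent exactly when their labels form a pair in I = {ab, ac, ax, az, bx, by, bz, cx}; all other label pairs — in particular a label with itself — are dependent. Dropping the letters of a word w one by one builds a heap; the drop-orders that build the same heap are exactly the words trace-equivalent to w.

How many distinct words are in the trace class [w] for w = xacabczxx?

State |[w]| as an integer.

144

0(x) covers ∅
1(a) covers ∅
2(c) covers ∅
3(a) covers 1:a
4(b) covers 2:c
5(c) covers 4:b
6(z) covers 0:x, 5:c
7(x) covers 6:z
8(x) covers 7:x
floor of heap: 0:x, 1:a, 2:c
completions by unplaced set U, small U first (add the entries for U minus each lowest piece of U):
  |U|=1: {3}:1  {8}:1
  |U|=2: {1,3}:1  {3,8}:2  {7,8}:1
  |U|=3: {1,3,8}:3  {3,7,8}:3  {6,7,8}:1
  |U|=4: {0,6,7,8}:1  {1,3,7,8}:6  {3,6,7,8}:4  {5,6,7,8}:1
  |U|=5: {0,3,6,7,8}:5  {0,5,6,7,8}:2  {1,3,6,7,8}:10  {3,5,6,7,8}:5  {4,5,6,7,8}:1
  |U|=6: {0,1,3,6,7,8}:15  {0,3,5,6,7,8}:12  {0,4,5,6,7,8}:3  {1,3,5,6,7,8}:15  {2,4,5,6,7,8}:1  {3,4,5,6,7,8}:6
  |U|=7: {0,1,3,5,6,7,8}:42  {0,2,4,5,6,7,8}:4  {0,3,4,5,6,7,8}:21  {1,3,4,5,6,7,8}:21  {2,3,4,5,6,7,8}:7
  start at 0(x): 28
  start at 1(a): 32
  start at 2(c): 84
sum over floor = 144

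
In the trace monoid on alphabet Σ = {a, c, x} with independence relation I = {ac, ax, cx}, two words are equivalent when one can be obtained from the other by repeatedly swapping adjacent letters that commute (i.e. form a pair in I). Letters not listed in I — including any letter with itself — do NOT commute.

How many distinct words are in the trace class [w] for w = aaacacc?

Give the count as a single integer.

35

0(a) covers ∅
1(a) covers 0:a
2(a) covers 1:a
3(c) covers ∅
4(a) covers 2:a
5(c) covers 3:c
6(c) covers 5:c
floor of heap: 0:a, 3:c
completions by unplaced set U, small U first (add the entries for U minus each lowest piece of U):
  |U|=1: {4}:1  {6}:1
  |U|=2: {2,4}:1  {4,6}:2  {5,6}:1
  |U|=3: {1,2,4}:1  {2,4,6}:3  {3,5,6}:1  {4,5,6}:3
  |U|=4: {0,1,2,4}:1  {1,2,4,6}:4  {2,4,5,6}:6  {3,4,5,6}:4
  |U|=5: {0,1,2,4,6}:5  {1,2,4,5,6}:10  {2,3,4,5,6}:10
  start at 0(a): 20
  start at 3(c): 15
sum over floor = 35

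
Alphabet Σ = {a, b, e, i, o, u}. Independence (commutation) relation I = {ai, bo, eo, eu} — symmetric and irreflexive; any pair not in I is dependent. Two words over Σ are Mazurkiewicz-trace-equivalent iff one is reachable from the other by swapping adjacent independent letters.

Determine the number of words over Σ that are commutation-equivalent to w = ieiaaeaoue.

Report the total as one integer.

piece 0:i — minimal
piece 1:e rests on {0:i}
piece 2:i rests on {1:e}
piece 3:a rests on {1:e}
piece 4:a rests on {3:a}
piece 5:e rests on {2:i, 4:a}
piece 6:a rests on {5:e}
piece 7:o rests on {6:a}
piece 8:u rests on {7:o}
piece 9:e rests on {6:a}
minimal pieces: {0:i}
ways to finish when only these pieces remain (= sum over removing one remaining piece with nothing left below it):
  1 left: {8}→1  {9}→1
  2 left: {7,8}→1  {8,9}→2
  3 left: {7,8,9}→3
  4 left: {6,7,8,9}→3
  5 left: {5,6,7,8,9}→3
  6 left: {2,5,6,7,8,9}→3  {4,5,6,7,8,9}→3
  7 left: {2,4,5,6,7,8,9}→6  {3,4,5,6,7,8,9}→3
  8 left: {2,3,4,5,6,7,8,9}→9
  placing 0:i first → 9 extensions

9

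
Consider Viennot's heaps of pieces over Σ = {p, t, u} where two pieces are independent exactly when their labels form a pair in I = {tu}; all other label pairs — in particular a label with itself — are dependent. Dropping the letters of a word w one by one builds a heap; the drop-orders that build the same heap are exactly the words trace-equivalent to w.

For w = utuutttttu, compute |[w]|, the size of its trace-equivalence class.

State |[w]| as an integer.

0(u) covers ∅
1(t) covers ∅
2(u) covers 0:u
3(u) covers 2:u
4(t) covers 1:t
5(t) covers 4:t
6(t) covers 5:t
7(t) covers 6:t
8(t) covers 7:t
9(u) covers 3:u
floor of heap: 0:u, 1:t
completions by unplaced set U, small U first (add the entries for U minus each lowest piece of U):
  |U|=1: {8}:1  {9}:1
  |U|=2: {3,9}:1  {7,8}:1  {8,9}:2
  |U|=3: {2,3,9}:1  {3,8,9}:3  {6,7,8}:1  {7,8,9}:3
  |U|=4: {0,2,3,9}:1  {2,3,8,9}:4  {3,7,8,9}:6  {5,6,7,8}:1  {6,7,8,9}:4
  |U|=5: {0,2,3,8,9}:5  {2,3,7,8,9}:10  {3,6,7,8,9}:10  {4,5,6,7,8}:1  {5,6,7,8,9}:5
  |U|=6: {0,2,3,7,8,9}:15  {1,4,5,6,7,8}:1  {2,3,6,7,8,9}:20  {3,5,6,7,8,9}:15  {4,5,6,7,8,9}:6
  |U|=7: {0,2,3,6,7,8,9}:35  {1,4,5,6,7,8,9}:7  {2,3,5,6,7,8,9}:35  {3,4,5,6,7,8,9}:21
  |U|=8: {0,2,3,5,6,7,8,9}:70  {1,3,4,5,6,7,8,9}:28  {2,3,4,5,6,7,8,9}:56
  start at 0(u): 84
  start at 1(t): 126
sum over floor = 210

210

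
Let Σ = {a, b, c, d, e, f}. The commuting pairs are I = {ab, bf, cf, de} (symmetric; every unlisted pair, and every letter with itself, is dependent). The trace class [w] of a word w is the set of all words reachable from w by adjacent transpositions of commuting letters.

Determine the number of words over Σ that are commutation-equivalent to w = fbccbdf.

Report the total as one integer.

5

piece 0:f — minimal
piece 1:b — minimal
piece 2:c rests on {1:b}
piece 3:c rests on {2:c}
piece 4:b rests on {3:c}
piece 5:d rests on {0:f, 4:b}
piece 6:f rests on {5:d}
minimal pieces: {0:f, 1:b}
ways to finish when only these pieces remain (= sum over removing one remaining piece with nothing left below it):
  1 left: {6}→1
  2 left: {5,6}→1
  3 left: {0,5,6}→1  {4,5,6}→1
  4 left: {0,4,5,6}→2  {3,4,5,6}→1
  5 left: {0,3,4,5,6}→3  {2,3,4,5,6}→1
  placing 0:f first → 1 extensions
  placing 1:b first → 4 extensions
total linear extensions = 5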